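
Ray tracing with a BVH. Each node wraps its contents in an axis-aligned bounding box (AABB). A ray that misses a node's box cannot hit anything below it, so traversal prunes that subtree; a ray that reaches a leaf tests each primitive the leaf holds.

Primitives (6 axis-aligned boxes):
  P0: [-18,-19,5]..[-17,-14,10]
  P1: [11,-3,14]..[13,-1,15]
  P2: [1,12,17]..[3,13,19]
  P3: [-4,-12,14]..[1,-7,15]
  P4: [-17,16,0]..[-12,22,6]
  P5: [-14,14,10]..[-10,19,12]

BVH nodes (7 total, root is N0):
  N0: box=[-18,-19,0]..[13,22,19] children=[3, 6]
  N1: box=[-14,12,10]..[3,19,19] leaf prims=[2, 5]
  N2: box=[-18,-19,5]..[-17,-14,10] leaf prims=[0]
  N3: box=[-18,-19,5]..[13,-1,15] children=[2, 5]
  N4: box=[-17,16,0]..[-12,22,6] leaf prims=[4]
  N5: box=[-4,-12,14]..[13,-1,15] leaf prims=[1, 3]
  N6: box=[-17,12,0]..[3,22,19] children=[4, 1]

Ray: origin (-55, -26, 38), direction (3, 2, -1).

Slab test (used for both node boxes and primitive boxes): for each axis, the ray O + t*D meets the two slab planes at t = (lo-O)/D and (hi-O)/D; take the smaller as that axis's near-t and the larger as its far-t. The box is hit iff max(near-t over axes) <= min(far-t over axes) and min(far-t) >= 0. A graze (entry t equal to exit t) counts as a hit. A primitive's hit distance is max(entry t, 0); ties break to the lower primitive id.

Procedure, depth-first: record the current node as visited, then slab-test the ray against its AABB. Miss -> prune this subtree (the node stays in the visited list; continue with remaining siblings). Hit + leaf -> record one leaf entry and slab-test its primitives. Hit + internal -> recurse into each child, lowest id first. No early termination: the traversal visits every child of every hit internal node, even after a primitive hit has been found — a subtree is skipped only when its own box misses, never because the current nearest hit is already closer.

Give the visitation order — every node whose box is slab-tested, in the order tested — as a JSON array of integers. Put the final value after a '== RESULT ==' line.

Walk:
N0 x:[37/3,68/3] y:[7/2,24] z:[19,38] -> hit [19,68/3], descend [3, 6]
  N3 x:[37/3,68/3] y:[7/2,25/2] z:[23,33] -> miss, prune
  N6 x:[38/3,58/3] y:[19,24] z:[19,38] -> hit [19,58/3], descend [1, 4]
    N1 x:[41/3,58/3] y:[19,45/2] z:[19,28] -> hit [19,58/3] leaf, test {P2@t=19, P5(miss)}
    N4 x:[38/3,43/3] y:[21,24] z:[32,38] -> miss, prune

Summary -> nodes [0, 3, 6, 1, 4]; box-tests=5; leaf-entries=1; first=P2

== RESULT ==
[0, 3, 6, 1, 4]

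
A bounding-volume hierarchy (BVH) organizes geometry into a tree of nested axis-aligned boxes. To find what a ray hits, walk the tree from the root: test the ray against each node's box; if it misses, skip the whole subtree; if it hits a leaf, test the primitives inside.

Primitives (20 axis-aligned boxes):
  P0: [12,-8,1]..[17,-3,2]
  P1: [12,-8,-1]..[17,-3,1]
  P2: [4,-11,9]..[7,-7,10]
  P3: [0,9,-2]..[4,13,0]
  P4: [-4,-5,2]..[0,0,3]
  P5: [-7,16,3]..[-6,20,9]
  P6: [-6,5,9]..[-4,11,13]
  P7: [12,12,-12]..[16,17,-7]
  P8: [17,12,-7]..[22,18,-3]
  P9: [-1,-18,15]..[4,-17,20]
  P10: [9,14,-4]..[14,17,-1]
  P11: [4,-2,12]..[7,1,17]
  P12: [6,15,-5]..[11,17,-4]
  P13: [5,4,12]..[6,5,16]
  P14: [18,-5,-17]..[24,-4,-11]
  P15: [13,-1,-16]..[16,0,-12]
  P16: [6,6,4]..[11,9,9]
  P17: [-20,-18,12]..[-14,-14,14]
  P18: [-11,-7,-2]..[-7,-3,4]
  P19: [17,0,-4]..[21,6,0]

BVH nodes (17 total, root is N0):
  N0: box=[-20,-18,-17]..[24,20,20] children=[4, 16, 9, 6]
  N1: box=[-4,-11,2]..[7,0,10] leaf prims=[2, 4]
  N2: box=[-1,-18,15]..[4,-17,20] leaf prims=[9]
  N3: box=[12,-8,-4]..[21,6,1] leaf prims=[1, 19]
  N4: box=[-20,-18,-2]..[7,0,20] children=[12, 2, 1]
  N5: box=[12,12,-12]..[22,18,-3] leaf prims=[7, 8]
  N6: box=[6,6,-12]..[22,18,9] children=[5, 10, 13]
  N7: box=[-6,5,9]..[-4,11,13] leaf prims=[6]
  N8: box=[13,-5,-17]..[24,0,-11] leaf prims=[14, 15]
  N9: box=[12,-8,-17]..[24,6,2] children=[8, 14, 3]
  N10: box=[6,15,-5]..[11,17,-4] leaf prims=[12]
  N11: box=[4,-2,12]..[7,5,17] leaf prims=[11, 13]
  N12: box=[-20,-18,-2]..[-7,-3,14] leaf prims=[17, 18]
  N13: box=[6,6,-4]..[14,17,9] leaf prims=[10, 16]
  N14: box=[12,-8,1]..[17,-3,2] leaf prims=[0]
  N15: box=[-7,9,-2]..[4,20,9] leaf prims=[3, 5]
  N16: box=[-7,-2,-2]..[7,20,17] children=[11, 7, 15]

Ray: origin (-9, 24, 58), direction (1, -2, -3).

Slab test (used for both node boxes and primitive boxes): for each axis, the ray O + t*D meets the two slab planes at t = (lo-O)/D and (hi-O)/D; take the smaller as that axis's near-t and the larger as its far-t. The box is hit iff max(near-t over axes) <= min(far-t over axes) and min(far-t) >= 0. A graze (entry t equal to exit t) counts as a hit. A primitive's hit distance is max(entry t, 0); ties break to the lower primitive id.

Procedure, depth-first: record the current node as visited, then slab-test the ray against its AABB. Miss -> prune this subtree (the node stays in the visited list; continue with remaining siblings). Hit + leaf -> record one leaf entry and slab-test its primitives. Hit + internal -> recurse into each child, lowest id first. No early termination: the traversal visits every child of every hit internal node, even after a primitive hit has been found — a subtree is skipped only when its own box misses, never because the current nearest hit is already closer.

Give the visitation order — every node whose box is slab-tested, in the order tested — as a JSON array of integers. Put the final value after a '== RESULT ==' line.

Traverse from the root:
N0 x:[-11,33] y:[2,21] z:[38/3,25] -> hit [38/3,21], descend [4, 6, 9, 16]
  N4 x:[-11,16] y:[12,21] z:[38/3,20] -> hit [38/3,16], descend [1, 2, 12]
    N1 x:[5,16] y:[12,35/2] z:[16,56/3] -> hit [16,16] leaf, test {P2@t=16, P4(miss)}
    N2 x:[8,13] y:[41/2,21] z:[38/3,43/3] -> miss, prune
    N12 x:[-11,2] y:[27/2,21] z:[44/3,20] -> miss, prune
  N6 x:[15,31] y:[3,9] z:[49/3,70/3] -> miss, prune
  N9 x:[21,33] y:[9,16] z:[56/3,25] -> miss, prune
  N16 x:[2,16] y:[2,13] z:[41/3,20] -> miss, prune

Summary -> nodes [0, 4, 1, 2, 12, 6, 9, 16]; box-tests=8; leaf-entries=1; first=P2

== RESULT ==
[0, 4, 1, 2, 12, 6, 9, 16]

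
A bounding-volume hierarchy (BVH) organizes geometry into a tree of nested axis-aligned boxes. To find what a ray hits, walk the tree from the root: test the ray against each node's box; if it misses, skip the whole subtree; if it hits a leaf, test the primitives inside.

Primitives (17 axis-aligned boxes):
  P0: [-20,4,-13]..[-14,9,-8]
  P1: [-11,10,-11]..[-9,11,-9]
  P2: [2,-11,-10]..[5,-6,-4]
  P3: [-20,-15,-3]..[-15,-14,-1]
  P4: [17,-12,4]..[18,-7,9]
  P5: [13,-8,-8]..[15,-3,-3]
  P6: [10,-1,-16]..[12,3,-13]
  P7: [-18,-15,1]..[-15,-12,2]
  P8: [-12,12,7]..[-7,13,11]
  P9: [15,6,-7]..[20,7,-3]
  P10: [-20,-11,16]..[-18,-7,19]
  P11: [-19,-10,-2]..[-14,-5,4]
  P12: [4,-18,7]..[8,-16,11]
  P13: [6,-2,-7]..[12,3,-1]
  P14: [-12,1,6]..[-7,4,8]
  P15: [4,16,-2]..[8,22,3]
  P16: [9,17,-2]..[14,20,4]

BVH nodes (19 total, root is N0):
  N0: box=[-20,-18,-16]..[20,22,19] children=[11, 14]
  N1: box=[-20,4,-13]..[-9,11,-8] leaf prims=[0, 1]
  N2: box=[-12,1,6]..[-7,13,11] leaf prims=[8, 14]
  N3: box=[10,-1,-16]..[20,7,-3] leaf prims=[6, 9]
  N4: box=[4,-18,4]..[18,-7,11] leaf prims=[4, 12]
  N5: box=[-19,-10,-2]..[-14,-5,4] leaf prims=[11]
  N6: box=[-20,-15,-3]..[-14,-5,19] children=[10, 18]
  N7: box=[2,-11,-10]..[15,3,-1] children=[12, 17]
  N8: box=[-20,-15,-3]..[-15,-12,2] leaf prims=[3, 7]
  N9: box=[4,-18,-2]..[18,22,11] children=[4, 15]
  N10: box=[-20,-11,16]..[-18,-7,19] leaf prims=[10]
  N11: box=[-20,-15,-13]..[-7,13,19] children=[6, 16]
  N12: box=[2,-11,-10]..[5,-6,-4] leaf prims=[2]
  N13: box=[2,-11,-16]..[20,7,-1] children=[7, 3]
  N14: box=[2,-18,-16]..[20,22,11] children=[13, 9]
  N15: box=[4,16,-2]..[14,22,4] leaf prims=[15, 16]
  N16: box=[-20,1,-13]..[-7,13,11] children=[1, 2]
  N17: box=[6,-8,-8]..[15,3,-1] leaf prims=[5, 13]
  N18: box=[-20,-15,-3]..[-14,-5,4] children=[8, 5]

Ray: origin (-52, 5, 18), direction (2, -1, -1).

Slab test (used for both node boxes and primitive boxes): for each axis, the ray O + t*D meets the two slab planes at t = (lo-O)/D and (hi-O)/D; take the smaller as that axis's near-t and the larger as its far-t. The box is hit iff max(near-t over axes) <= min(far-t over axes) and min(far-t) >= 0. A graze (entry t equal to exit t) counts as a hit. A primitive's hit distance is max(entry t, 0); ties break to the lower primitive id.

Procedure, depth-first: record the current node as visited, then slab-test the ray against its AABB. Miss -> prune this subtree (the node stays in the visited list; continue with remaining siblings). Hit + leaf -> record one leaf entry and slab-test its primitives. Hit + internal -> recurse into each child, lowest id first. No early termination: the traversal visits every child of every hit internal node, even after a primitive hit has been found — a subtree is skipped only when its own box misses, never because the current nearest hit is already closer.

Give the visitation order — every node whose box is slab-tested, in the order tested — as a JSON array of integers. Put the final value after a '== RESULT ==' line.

Traverse from the root:
N0 x:[16,36] y:[-17,23] z:[-1,34] -> hit [16,23], descend [11, 14]
  N11 x:[16,45/2] y:[-8,20] z:[-1,31] -> hit [16,20], descend [6, 16]
    N6 x:[16,19] y:[10,20] z:[-1,21] -> hit [16,19], descend [10, 18]
      N10 x:[16,17] y:[12,16] z:[-1,2] -> miss, prune
      N18 x:[16,19] y:[10,20] z:[14,21] -> hit [16,19], descend [5, 8]
        N5 x:[33/2,19] y:[10,15] z:[14,20] -> miss, prune
        N8 x:[16,37/2] y:[17,20] z:[16,21] -> hit [17,37/2] leaf, test {P3(miss), P7@t=17}
    N16 x:[16,45/2] y:[-8,4] z:[7,31] -> miss, prune
  N14 x:[27,36] y:[-17,23] z:[7,34] -> miss, prune

Visited [0, 11, 6, 10, 18, 5, 8, 16, 14]. Tests: 9 box, 1 leaf. Nearest: P7.

== RESULT ==
[0, 11, 6, 10, 18, 5, 8, 16, 14]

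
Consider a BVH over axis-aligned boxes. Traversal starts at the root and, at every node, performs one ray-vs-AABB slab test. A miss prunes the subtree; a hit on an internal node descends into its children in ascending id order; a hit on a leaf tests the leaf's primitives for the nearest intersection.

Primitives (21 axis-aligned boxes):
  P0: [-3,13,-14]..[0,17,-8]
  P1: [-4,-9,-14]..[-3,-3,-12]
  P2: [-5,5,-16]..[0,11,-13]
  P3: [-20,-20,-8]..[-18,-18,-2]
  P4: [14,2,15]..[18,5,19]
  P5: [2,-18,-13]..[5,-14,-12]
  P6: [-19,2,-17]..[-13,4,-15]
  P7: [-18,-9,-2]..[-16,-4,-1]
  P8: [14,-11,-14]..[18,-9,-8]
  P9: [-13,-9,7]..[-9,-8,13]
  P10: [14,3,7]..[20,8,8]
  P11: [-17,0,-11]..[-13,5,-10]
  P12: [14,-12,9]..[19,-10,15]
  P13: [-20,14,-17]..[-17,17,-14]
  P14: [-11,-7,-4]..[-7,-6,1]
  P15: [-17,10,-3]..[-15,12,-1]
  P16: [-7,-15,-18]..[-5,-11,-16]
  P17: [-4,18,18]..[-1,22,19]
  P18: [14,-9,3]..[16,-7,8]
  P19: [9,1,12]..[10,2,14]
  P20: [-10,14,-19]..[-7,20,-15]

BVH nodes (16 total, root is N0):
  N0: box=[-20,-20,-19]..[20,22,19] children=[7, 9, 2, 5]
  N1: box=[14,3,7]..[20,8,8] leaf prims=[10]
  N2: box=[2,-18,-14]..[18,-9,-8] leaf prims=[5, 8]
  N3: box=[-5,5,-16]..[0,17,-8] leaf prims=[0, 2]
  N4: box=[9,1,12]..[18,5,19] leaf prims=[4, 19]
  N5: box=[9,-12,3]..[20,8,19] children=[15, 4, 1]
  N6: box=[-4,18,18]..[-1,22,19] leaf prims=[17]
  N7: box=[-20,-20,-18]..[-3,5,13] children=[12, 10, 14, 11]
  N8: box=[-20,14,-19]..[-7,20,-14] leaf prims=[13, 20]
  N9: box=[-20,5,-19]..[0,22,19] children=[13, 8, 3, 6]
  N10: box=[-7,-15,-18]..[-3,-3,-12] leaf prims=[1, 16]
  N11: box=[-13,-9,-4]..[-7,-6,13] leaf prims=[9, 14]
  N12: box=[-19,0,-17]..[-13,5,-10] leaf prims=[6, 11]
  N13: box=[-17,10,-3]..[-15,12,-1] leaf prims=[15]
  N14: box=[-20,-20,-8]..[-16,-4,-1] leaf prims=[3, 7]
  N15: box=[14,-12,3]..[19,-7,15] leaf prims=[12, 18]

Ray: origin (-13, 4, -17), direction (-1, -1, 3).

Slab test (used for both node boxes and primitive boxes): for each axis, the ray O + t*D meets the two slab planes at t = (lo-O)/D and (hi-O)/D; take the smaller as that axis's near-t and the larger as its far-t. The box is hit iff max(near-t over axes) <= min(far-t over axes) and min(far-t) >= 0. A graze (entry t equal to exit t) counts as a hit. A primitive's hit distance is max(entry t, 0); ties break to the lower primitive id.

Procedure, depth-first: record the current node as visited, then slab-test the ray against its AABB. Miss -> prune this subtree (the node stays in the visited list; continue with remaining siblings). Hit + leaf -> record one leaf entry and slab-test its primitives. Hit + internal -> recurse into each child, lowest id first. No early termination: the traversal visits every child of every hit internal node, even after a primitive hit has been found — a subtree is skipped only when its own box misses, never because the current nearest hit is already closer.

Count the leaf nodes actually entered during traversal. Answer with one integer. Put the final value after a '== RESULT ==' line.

Walk:
N0 x:[-33,7] y:[-18,24] z:[-2/3,12] -> hit [-2/3,7], descend [2, 5, 7, 9]
  N2 x:[-31,-15] y:[13,22] z:[1,3] -> miss, prune
  N5 x:[-33,-22] y:[-4,16] z:[20/3,12] -> miss, prune
  N7 x:[-10,7] y:[-1,24] z:[-1/3,10] -> hit [-1/3,7], descend [10, 11, 12, 14]
    N10 x:[-10,-6] y:[7,19] z:[-1/3,5/3] -> miss, prune
    N11 x:[-6,0] y:[10,13] z:[13/3,10] -> miss, prune
    N12 x:[0,6] y:[-1,4] z:[0,7/3] -> hit [0,7/3] leaf, test {P6@t=0, P11@t=2}
    N14 x:[3,7] y:[8,24] z:[3,16/3] -> miss, prune
  N9 x:[-13,7] y:[-18,-1] z:[-2/3,12] -> miss, prune

Visited [0, 2, 5, 7, 10, 11, 12, 14, 9]. Tests: 9 box, 1 leaf. Nearest: P6.

== RESULT ==
1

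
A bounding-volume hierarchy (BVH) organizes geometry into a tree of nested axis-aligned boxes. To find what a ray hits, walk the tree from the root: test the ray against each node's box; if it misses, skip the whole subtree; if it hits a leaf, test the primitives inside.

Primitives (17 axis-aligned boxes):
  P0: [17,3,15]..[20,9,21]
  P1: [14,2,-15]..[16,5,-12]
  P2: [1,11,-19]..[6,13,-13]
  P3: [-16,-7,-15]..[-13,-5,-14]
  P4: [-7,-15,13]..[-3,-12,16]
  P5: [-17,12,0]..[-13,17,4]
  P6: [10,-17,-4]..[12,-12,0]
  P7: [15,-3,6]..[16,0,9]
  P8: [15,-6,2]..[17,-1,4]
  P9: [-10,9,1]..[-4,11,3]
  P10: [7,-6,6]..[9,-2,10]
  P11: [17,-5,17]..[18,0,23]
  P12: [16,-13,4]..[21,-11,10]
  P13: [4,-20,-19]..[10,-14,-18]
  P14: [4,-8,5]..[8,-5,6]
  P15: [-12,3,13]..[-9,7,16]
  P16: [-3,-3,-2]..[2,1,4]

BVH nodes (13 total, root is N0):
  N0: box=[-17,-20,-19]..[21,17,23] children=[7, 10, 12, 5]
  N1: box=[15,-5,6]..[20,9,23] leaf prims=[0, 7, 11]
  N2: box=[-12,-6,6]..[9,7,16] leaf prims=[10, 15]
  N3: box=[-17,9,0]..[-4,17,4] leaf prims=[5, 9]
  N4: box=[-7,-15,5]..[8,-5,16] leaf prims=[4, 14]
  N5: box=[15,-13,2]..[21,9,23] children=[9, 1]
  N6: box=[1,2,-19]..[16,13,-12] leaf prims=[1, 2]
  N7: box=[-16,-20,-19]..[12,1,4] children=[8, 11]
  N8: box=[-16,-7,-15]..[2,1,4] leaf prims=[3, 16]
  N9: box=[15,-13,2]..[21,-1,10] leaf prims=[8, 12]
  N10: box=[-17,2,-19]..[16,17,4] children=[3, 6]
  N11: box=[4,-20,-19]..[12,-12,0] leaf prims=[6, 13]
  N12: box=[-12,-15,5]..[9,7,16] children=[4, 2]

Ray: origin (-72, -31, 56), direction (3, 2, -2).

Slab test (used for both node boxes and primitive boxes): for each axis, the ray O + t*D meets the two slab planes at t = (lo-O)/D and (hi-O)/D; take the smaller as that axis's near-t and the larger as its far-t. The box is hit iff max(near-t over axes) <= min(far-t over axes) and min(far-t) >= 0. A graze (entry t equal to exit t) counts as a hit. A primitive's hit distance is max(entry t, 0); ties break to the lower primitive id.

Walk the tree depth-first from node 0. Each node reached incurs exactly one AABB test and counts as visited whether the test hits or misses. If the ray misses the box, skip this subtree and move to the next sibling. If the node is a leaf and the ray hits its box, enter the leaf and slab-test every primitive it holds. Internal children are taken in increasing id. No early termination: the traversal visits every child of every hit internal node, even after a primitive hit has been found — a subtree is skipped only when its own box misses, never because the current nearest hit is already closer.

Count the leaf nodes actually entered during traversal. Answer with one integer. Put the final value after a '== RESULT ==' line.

Walk:
N0 x:[55/3,31] y:[11/2,24] z:[33/2,75/2] -> hit [55/3,24], descend [5, 7, 10, 12]
  N5 x:[29,31] y:[9,20] z:[33/2,27] -> miss, prune
  N7 x:[56/3,28] y:[11/2,16] z:[26,75/2] -> miss, prune
  N10 x:[55/3,88/3] y:[33/2,24] z:[26,75/2] -> miss, prune
  N12 x:[20,27] y:[8,19] z:[20,51/2] -> miss, prune

5 AABB tests over nodes [0, 5, 7, 10, 12]; 0 leaves entered; closest miss.

== RESULT ==
0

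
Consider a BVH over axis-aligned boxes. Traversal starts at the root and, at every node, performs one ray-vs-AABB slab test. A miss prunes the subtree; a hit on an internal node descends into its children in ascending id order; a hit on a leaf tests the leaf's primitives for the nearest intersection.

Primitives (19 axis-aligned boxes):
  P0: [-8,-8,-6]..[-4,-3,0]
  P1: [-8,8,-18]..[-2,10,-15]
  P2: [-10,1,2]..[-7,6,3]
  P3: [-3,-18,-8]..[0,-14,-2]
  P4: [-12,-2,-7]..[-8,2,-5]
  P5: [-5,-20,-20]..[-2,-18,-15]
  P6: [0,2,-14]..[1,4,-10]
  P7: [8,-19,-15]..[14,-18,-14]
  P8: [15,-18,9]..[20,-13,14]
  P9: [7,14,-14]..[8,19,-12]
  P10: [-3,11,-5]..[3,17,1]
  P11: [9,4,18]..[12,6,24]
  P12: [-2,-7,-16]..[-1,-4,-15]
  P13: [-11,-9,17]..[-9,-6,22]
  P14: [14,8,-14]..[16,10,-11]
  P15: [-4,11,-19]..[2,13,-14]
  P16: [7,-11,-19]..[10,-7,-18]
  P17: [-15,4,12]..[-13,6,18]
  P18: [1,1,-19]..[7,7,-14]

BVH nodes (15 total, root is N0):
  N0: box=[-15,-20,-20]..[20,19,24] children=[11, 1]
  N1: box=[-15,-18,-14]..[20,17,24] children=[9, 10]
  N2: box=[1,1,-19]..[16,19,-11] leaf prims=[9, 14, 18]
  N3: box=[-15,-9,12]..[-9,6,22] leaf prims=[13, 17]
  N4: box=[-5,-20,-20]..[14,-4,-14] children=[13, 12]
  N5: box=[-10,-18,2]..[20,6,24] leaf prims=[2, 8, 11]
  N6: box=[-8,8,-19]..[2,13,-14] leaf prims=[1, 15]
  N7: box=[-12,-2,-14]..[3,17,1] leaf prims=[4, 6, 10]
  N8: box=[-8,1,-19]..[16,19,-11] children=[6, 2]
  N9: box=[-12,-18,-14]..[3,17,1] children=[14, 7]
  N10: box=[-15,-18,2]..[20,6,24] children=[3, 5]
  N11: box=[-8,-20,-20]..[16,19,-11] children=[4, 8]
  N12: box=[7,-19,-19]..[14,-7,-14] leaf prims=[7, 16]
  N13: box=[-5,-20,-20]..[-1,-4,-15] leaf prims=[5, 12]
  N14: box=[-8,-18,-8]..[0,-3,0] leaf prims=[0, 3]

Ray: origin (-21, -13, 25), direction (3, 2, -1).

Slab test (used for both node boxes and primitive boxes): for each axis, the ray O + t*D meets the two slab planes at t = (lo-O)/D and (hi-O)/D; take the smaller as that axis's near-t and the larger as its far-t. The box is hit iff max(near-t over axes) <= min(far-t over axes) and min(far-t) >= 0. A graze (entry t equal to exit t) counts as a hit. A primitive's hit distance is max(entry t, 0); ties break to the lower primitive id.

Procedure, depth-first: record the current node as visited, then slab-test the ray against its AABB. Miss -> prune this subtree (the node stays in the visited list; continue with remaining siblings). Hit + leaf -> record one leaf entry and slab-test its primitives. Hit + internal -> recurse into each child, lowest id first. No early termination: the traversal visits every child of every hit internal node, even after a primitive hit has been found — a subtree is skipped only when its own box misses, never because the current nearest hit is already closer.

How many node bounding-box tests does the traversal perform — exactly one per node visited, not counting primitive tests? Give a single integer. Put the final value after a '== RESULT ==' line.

Walk:
N0 x:[2,41/3] y:[-7/2,16] z:[1,45] -> hit [2,41/3], descend [1, 11]
  N1 x:[2,41/3] y:[-5/2,15] z:[1,39] -> hit [2,41/3], descend [9, 10]
    N9 x:[3,8] y:[-5/2,15] z:[24,39] -> miss, prune
    N10 x:[2,41/3] y:[-5/2,19/2] z:[1,23] -> hit [2,19/2], descend [3, 5]
      N3 x:[2,4] y:[2,19/2] z:[3,13] -> hit [3,4] leaf, test {P13@t=10/3, P17(miss)}
      N5 x:[11/3,41/3] y:[-5/2,19/2] z:[1,23] -> hit [11/3,19/2] leaf, test {P2(miss), P8(miss), P11(miss)}
  N11 x:[13/3,37/3] y:[-7/2,16] z:[36,45] -> miss, prune

Summary -> nodes [0, 1, 9, 10, 3, 5, 11]; box-tests=7; leaf-entries=2; first=P13

== RESULT ==
7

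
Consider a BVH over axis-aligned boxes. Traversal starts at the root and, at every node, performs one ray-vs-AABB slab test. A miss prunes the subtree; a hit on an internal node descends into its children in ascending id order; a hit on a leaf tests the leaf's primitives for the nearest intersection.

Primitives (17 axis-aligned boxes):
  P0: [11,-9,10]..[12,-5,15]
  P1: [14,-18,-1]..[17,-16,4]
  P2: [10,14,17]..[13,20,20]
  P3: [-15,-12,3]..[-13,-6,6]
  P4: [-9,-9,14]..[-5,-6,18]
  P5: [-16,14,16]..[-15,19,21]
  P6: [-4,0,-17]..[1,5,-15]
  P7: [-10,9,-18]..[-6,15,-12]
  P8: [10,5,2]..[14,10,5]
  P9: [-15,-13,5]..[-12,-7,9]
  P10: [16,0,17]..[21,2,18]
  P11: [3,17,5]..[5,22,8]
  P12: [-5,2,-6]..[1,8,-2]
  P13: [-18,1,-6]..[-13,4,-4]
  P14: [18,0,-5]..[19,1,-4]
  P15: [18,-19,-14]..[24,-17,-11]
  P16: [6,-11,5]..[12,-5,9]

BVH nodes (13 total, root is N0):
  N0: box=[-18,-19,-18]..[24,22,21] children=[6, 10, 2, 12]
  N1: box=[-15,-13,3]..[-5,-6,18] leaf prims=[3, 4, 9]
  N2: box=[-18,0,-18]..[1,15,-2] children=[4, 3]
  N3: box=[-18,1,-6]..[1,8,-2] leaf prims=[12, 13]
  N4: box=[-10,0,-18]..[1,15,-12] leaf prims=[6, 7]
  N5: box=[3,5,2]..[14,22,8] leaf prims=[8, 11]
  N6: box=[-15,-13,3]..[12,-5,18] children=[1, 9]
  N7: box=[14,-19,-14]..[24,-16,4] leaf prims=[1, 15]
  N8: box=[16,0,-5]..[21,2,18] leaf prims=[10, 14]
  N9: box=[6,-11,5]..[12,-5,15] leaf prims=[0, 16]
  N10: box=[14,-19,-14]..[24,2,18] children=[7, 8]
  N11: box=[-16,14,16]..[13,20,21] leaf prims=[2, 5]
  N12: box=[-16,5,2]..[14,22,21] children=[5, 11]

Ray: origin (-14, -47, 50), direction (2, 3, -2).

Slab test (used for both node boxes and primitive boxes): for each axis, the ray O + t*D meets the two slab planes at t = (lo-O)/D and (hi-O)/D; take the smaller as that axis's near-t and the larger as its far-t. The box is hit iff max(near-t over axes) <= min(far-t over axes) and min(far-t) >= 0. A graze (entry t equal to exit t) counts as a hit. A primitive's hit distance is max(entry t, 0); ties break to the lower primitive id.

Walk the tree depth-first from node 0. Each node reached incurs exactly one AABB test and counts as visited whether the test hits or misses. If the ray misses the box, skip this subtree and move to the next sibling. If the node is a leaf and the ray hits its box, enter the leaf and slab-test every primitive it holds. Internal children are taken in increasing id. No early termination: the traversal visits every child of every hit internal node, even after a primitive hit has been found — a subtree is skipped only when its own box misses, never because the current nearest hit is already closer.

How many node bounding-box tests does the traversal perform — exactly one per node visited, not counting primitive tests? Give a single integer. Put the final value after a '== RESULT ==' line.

Traverse from the root:
N0 x:[-2,19] y:[28/3,23] z:[29/2,34] -> hit [29/2,19], descend [2, 6, 10, 12]
  N2 x:[-2,15/2] y:[47/3,62/3] z:[26,34] -> miss, prune
  N6 x:[-1/2,13] y:[34/3,14] z:[16,47/2] -> miss, prune
  N10 x:[14,19] y:[28/3,49/3] z:[16,32] -> hit [16,49/3], descend [7, 8]
    N7 x:[14,19] y:[28/3,31/3] z:[23,32] -> miss, prune
    N8 x:[15,35/2] y:[47/3,49/3] z:[16,55/2] -> hit [16,49/3] leaf, test {P10@t=16, P14(miss)}
  N12 x:[-1,14] y:[52/3,23] z:[29/2,24] -> miss, prune

7 AABB tests over nodes [0, 2, 6, 10, 7, 8, 12]; 1 leaf entered; closest P10.

== RESULT ==
7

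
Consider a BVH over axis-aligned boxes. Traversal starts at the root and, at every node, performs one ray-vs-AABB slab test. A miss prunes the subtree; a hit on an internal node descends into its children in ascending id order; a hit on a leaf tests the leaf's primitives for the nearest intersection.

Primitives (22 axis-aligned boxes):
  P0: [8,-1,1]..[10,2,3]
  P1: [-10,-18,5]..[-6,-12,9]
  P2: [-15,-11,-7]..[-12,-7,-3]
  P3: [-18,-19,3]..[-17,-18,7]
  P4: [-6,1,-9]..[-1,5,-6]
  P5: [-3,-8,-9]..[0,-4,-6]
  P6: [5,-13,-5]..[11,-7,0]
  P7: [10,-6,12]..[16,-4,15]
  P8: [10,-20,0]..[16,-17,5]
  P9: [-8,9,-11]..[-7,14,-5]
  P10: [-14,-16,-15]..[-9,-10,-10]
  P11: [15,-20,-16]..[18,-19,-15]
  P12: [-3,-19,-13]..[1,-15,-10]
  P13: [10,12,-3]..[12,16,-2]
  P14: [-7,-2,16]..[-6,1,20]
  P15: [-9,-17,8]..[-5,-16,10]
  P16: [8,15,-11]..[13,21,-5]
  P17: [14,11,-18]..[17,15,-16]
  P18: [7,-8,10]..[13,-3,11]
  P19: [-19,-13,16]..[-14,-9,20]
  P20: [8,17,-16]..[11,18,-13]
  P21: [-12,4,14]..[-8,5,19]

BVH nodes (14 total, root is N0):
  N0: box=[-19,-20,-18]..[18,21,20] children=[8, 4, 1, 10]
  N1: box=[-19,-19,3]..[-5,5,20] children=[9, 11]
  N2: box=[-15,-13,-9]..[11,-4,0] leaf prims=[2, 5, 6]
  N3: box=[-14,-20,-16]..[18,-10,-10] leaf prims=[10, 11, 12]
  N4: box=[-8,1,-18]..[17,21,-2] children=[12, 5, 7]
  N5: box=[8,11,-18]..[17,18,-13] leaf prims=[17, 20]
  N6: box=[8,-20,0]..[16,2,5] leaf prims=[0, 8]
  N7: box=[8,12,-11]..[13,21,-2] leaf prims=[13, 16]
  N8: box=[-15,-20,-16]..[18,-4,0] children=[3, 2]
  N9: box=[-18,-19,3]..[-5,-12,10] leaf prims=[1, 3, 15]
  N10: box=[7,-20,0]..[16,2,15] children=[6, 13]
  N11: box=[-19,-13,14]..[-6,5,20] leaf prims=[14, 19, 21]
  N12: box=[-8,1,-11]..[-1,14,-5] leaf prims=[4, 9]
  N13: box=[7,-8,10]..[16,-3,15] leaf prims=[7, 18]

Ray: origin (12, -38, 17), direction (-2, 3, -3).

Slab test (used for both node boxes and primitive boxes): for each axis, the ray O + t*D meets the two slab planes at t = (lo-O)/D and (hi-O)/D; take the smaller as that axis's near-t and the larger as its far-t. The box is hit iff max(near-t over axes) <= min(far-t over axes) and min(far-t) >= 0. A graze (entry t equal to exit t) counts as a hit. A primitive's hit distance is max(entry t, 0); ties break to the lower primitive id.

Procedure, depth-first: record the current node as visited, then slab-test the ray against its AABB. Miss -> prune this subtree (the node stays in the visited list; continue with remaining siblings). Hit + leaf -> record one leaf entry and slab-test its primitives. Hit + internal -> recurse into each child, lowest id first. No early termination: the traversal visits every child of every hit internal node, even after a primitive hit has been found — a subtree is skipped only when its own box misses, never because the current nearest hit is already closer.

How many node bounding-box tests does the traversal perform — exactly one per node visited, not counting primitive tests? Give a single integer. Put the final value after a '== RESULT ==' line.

Traverse from the root:
N0 x:[-3,31/2] y:[6,59/3] z:[-1,35/3] -> hit [6,35/3], descend [1, 4, 8, 10]
  N1 x:[17/2,31/2] y:[19/3,43/3] z:[-1,14/3] -> miss, prune
  N4 x:[-5/2,10] y:[13,59/3] z:[19/3,35/3] -> miss, prune
  N8 x:[-3,27/2] y:[6,34/3] z:[17/3,11] -> hit [6,11], descend [2, 3]
    N2 x:[1/2,27/2] y:[25/3,34/3] z:[17/3,26/3] -> hit [25/3,26/3] leaf, test {P2(miss), P5(miss), P6(miss)}
    N3 x:[-3,13] y:[6,28/3] z:[9,11] -> hit [9,28/3] leaf, test {P10(miss), P11(miss), P12(miss)}
  N10 x:[-2,5/2] y:[6,40/3] z:[2/3,17/3] -> miss, prune

Summary -> nodes [0, 1, 4, 8, 2, 3, 10]; box-tests=7; leaf-entries=2; first=miss

== RESULT ==
7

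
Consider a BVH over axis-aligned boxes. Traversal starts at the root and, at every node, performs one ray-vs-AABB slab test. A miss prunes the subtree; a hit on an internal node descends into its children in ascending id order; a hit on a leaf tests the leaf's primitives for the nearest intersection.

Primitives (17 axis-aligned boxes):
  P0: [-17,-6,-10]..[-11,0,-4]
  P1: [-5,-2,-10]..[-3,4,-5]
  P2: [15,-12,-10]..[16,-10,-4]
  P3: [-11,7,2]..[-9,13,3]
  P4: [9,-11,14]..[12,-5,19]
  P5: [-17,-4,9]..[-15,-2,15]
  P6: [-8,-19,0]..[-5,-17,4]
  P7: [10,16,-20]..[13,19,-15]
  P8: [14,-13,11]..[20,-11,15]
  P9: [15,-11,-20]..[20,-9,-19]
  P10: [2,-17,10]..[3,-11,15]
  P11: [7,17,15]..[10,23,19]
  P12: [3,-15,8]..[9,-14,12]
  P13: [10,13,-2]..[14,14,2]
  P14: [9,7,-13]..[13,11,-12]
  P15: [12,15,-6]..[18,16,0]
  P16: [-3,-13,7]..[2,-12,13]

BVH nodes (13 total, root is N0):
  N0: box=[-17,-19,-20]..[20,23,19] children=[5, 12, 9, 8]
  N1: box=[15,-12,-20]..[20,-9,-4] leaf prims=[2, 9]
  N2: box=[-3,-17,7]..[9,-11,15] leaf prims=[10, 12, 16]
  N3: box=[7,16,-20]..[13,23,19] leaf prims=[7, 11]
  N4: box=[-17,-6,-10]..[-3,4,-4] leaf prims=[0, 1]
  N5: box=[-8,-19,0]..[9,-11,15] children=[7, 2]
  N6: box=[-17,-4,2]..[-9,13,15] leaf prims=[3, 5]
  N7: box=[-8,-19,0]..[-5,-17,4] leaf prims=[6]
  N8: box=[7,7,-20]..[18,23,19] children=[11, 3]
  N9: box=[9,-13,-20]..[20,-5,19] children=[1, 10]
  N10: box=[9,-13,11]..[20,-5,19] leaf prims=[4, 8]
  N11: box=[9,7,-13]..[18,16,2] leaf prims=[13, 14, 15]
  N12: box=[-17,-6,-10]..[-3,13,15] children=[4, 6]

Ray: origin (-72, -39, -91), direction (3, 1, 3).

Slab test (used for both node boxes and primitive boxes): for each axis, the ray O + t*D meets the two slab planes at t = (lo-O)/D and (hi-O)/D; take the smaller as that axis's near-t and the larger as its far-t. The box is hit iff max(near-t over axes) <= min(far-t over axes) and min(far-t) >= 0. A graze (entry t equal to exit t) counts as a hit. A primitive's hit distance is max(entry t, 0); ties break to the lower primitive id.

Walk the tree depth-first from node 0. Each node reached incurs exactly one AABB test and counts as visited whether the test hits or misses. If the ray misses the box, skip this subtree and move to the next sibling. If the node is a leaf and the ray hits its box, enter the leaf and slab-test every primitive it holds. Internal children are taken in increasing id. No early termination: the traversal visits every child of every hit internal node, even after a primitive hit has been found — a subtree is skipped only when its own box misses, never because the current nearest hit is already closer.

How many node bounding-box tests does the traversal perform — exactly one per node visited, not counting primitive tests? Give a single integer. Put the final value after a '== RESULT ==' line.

Traverse from the root:
N0 x:[55/3,92/3] y:[20,62] z:[71/3,110/3] -> hit [71/3,92/3], descend [5, 8, 9, 12]
  N5 x:[64/3,27] y:[20,28] z:[91/3,106/3] -> miss, prune
  N8 x:[79/3,30] y:[46,62] z:[71/3,110/3] -> miss, prune
  N9 x:[27,92/3] y:[26,34] z:[71/3,110/3] -> hit [27,92/3], descend [1, 10]
    N1 x:[29,92/3] y:[27,30] z:[71/3,29] -> hit [29,29] leaf, test {P2@t=29, P9(miss)}
    N10 x:[27,92/3] y:[26,34] z:[34,110/3] -> miss, prune
  N12 x:[55/3,23] y:[33,52] z:[27,106/3] -> miss, prune

order=[0, 5, 8, 9, 1, 10, 12]  |boxes|=7  |leaves|=1  hit=P2

== RESULT ==
7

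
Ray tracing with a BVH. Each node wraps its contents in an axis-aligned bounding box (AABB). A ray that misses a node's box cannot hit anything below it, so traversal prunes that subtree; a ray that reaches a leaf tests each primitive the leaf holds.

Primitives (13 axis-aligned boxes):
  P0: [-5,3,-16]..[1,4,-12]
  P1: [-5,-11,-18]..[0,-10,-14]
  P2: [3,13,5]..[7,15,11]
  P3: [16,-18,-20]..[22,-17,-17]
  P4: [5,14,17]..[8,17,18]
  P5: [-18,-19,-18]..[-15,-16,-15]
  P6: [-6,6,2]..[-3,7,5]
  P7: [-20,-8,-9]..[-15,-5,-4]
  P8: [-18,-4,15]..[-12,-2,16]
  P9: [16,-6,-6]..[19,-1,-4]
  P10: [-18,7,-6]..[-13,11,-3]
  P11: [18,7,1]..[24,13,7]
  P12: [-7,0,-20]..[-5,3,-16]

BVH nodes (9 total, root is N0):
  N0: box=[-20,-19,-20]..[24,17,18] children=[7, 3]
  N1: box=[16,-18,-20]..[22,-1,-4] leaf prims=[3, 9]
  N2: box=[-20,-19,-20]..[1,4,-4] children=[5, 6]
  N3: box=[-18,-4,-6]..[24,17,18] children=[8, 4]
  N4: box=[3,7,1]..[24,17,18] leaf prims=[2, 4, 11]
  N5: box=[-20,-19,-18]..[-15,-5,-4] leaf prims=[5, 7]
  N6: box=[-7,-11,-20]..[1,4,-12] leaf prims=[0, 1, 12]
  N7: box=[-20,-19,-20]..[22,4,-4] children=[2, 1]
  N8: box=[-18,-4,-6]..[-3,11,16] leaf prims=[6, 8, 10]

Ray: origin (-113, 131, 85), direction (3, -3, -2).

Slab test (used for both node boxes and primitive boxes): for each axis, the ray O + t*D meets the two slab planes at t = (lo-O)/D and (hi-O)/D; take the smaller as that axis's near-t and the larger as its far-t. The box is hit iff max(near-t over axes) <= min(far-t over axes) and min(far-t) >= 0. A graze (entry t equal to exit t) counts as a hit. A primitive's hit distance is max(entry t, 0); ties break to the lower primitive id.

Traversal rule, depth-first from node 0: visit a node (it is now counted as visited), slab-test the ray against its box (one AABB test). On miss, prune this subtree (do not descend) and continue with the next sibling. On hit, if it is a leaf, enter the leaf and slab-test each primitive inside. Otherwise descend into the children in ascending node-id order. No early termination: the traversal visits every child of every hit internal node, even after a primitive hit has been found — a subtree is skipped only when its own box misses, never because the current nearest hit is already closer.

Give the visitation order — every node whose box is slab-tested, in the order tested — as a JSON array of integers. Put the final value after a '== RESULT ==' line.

Traverse from the root:
N0 x:[31,137/3] y:[38,50] z:[67/2,105/2] -> hit [38,137/3], descend [3, 7]
  N3 x:[95/3,137/3] y:[38,45] z:[67/2,91/2] -> hit [38,45], descend [4, 8]
    N4 x:[116/3,137/3] y:[38,124/3] z:[67/2,42] -> hit [116/3,124/3] leaf, test {P2@t=116/3, P4(miss), P11(miss)}
    N8 x:[95/3,110/3] y:[40,45] z:[69/2,91/2] -> miss, prune
  N7 x:[31,45] y:[127/3,50] z:[89/2,105/2] -> hit [89/2,45], descend [1, 2]
    N1 x:[43,45] y:[44,149/3] z:[89/2,105/2] -> hit [89/2,45] leaf, test {P3(miss), P9(miss)}
    N2 x:[31,38] y:[127/3,50] z:[89/2,105/2] -> miss, prune

Visited [0, 3, 4, 8, 7, 1, 2]. Tests: 7 box, 2 leaf. Nearest: P2.

== RESULT ==
[0, 3, 4, 8, 7, 1, 2]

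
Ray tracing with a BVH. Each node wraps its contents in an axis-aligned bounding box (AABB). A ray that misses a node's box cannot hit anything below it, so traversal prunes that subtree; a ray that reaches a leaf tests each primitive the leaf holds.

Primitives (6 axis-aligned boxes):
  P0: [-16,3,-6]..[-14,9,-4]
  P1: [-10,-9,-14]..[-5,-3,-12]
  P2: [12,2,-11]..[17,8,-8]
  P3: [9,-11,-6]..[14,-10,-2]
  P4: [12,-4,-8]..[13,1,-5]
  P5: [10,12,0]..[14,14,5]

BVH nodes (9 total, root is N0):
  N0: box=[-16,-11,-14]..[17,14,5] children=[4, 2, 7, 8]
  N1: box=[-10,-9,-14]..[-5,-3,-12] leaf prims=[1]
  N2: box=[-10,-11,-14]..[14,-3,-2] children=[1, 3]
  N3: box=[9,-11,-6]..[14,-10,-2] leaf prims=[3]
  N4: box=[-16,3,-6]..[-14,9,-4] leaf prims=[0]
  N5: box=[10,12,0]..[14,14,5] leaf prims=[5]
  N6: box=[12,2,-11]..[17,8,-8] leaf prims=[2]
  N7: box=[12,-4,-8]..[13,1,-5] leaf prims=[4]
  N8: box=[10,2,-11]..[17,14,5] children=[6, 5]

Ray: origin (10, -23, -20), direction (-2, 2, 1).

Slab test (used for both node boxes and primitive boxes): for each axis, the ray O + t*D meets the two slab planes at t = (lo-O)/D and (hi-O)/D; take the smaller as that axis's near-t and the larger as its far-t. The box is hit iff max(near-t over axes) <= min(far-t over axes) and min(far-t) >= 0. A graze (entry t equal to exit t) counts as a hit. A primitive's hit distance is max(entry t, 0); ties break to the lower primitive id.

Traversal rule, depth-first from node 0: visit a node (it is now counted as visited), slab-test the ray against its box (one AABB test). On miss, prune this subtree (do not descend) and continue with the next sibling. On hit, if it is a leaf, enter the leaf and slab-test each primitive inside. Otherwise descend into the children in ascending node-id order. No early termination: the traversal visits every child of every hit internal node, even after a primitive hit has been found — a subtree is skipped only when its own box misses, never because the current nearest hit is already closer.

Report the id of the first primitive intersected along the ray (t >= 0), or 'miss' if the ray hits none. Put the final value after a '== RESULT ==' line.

Walk:
N0 x:[-7/2,13] y:[6,37/2] z:[6,25] -> hit [6,13], descend [2, 4, 7, 8]
  N2 x:[-2,10] y:[6,10] z:[6,18] -> hit [6,10], descend [1, 3]
    N1 x:[15/2,10] y:[7,10] z:[6,8] -> hit [15/2,8] leaf, test {P1@t=15/2}
    N3 x:[-2,1/2] y:[6,13/2] z:[14,18] -> miss, prune
  N4 x:[12,13] y:[13,16] z:[14,16] -> miss, prune
  N7 x:[-3/2,-1] y:[19/2,12] z:[12,15] -> miss, prune
  N8 x:[-7/2,0] y:[25/2,37/2] z:[9,25] -> miss, prune

Summary -> nodes [0, 2, 1, 3, 4, 7, 8]; box-tests=7; leaf-entries=1; first=P1

== RESULT ==
1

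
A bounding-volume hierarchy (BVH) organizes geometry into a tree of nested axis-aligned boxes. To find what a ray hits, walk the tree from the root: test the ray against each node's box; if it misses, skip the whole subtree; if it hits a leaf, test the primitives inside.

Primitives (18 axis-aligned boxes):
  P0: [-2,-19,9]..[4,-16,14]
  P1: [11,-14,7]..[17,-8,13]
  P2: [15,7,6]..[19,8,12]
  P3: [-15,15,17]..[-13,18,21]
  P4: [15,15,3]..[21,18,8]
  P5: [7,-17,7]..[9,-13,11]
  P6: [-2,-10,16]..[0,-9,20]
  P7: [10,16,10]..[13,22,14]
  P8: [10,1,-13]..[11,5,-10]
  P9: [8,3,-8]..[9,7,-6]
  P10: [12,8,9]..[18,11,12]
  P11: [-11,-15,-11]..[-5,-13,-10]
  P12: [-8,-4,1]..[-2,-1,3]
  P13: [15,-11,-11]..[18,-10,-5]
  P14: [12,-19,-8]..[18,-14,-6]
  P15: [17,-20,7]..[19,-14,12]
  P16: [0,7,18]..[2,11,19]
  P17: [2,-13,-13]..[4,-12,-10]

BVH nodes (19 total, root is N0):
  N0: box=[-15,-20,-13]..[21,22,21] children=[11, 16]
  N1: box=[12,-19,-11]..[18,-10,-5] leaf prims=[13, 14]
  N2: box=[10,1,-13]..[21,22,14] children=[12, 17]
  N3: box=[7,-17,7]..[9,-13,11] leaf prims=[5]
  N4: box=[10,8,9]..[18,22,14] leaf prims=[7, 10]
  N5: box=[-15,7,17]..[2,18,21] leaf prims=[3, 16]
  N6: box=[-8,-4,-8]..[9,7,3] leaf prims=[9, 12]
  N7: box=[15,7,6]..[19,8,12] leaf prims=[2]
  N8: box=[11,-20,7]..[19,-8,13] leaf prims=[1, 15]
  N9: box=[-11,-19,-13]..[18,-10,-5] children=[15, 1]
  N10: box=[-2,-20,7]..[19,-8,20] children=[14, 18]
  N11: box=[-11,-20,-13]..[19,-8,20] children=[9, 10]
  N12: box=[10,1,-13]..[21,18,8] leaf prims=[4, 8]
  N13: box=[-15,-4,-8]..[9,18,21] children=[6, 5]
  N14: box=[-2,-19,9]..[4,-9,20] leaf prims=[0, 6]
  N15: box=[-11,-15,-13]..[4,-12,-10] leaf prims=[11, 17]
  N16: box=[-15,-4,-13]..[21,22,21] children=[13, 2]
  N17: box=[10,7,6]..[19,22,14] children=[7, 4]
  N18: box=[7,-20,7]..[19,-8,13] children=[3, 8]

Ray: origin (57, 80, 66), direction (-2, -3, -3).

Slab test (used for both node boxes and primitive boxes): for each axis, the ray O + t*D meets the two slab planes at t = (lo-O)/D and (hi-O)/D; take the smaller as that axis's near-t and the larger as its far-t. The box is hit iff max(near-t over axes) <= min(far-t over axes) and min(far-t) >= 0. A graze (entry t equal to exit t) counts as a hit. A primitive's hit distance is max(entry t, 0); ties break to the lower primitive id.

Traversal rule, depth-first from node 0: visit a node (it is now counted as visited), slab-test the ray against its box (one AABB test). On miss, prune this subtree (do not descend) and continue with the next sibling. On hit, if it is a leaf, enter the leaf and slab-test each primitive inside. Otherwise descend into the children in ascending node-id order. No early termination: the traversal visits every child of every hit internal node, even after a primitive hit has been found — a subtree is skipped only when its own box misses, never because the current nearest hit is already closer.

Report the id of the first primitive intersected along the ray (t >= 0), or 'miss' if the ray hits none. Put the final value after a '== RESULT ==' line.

Walk:
N0 x:[18,36] y:[58/3,100/3] z:[15,79/3] -> hit [58/3,79/3], descend [11, 16]
  N11 x:[19,34] y:[88/3,100/3] z:[46/3,79/3] -> miss, prune
  N16 x:[18,36] y:[58/3,28] z:[15,79/3] -> hit [58/3,79/3], descend [2, 13]
    N2 x:[18,47/2] y:[58/3,79/3] z:[52/3,79/3] -> hit [58/3,47/2], descend [12, 17]
      N12 x:[18,47/2] y:[62/3,79/3] z:[58/3,79/3] -> hit [62/3,47/2] leaf, test {P4@t=62/3, P8(miss)}
      N17 x:[19,47/2] y:[58/3,73/3] z:[52/3,20] -> hit [58/3,20], descend [4, 7]
        N4 x:[39/2,47/2] y:[58/3,24] z:[52/3,19] -> miss, prune
        N7 x:[19,21] y:[24,73/3] z:[18,20] -> miss, prune
    N13 x:[24,36] y:[62/3,28] z:[15,74/3] -> hit [24,74/3], descend [5, 6]
      N5 x:[55/2,36] y:[62/3,73/3] z:[15,49/3] -> miss, prune
      N6 x:[24,65/2] y:[73/3,28] z:[21,74/3] -> hit [73/3,74/3] leaf, test {P9@t=73/3, P12(miss)}

Visited [0, 11, 16, 2, 12, 17, 4, 7, 13, 5, 6]. Tests: 11 box, 2 leaf. Nearest: P4.

== RESULT ==
4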